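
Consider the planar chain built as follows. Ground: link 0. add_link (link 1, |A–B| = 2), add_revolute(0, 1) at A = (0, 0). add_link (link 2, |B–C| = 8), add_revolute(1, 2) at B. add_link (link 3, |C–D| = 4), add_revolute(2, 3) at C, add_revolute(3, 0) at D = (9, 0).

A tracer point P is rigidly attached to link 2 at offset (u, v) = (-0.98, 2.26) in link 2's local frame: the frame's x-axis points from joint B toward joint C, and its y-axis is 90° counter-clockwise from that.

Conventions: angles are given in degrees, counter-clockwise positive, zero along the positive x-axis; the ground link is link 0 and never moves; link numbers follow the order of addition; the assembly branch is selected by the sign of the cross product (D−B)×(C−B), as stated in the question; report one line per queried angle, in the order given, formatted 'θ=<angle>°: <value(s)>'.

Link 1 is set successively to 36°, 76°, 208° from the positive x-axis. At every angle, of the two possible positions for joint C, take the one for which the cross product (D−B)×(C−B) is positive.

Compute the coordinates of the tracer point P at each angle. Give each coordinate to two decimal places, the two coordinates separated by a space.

A=(0,0), D=(9.00,0)
θ=36°: B = A + 2.00·(cos36°, sin36°) = (1.6180, 1.1756)
θ=36°: |BD| = 7.4750
θ=36°: circle(B,8.00) ∩ circle(D,4.00): a=6.9482, h=3.9652
θ=36°:   candidates: C₊=(9.1034,3.9987) cross=29.640; C₋=(7.8562,-3.8330) cross=-29.640
θ=36°:   branch + wants cross > 0 → take C=(9.1034,3.9987) (cross=29.640)
θ=36°: ex = (C−B)/|BC| = (0.9357,0.3529); ey = (-0.3529,0.9357)
θ=36°: P = B + -0.98·ex + 2.26·ey = (-0.0964,2.9443)
θ=76°: B = A + 2.00·(cos76°, sin76°) = (0.4838, 1.9406)
θ=76°: |BD| = 8.7345
θ=76°: circle(B,8.00) ∩ circle(D,4.00): a=7.1150, h=3.6575
θ=76°:   candidates: C₊=(8.2336,3.9259) cross=31.946; C₋=(6.6084,-3.2063) cross=-31.946
θ=76°:   branch + wants cross > 0 → take C=(8.2336,3.9259) (cross=31.946)
θ=76°: ex = (C−B)/|BC| = (0.9687,0.2482); ey = (-0.2482,0.9687)
θ=76°: P = B + -0.98·ex + 2.26·ey = (-1.0263,3.8867)
θ=208°: B = A + 2.00·(cos208°, sin208°) = (-1.7659, -0.9389)
θ=208°: |BD| = 10.8068
θ=208°: circle(B,8.00) ∩ circle(D,4.00): a=7.6242, h=2.4231
θ=208°:   candidates: C₊=(5.6190,2.1374) cross=26.186; C₋=(6.0400,-2.6904) cross=-26.186
θ=208°:   branch + wants cross > 0 → take C=(5.6190,2.1374) (cross=26.186)
θ=208°: ex = (C−B)/|BC| = (0.9231,0.3845); ey = (-0.3845,0.9231)
θ=208°: P = B + -0.98·ex + 2.26·ey = (-3.5396,0.7704)

θ=36°: -0.10 2.94
θ=76°: -1.03 3.89
θ=208°: -3.54 0.77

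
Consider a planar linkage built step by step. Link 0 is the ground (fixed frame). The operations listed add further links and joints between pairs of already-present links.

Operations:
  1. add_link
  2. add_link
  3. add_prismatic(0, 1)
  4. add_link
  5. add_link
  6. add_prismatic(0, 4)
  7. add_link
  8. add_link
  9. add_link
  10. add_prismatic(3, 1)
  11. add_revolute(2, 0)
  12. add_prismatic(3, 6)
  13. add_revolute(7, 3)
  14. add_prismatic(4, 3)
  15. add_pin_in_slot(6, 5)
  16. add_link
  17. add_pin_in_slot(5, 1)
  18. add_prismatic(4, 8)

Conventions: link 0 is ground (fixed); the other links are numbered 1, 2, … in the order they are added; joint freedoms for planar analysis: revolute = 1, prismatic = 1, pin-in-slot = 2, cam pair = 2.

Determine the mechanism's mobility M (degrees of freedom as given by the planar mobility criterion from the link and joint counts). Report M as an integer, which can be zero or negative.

link 0 = ground. State L|J1|J2 = 1|0|0
+link1  2|0|0
+link2  3|0|0
P(0,1) f=1→J1  3|1|0
+link3  4|1|0
+link4  5|1|0
P(0,4) f=1→J1  5|2|0
+link5  6|2|0
+link6  7|2|0
+link7  8|2|0
P(3,1) f=1→J1  8|3|0
R(2,0) f=1→J1  8|4|0
P(3,6) f=1→J1  8|5|0
R(7,3) f=1→J1  8|6|0
P(4,3) f=1→J1  8|7|0
PS(6,5) f=2→J2  8|7|1
+link8  9|7|1
PS(5,1) f=2→J2  9|7|2
P(4,8) f=1→J1  9|8|2
M = 3(9−1)−2·8−2 = 24−16−2 = 6

M = 6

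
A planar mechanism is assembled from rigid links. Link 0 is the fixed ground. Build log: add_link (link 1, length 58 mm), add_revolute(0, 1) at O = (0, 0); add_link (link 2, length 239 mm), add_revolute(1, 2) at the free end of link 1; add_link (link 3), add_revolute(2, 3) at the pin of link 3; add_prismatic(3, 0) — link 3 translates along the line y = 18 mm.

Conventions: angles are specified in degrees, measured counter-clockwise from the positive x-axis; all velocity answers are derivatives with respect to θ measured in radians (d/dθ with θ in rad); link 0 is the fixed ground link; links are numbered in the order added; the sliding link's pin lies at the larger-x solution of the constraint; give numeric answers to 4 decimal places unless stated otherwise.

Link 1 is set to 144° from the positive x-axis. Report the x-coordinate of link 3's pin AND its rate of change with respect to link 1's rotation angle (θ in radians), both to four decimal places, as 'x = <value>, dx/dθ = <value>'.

geometry: r = 58 mm, L = 239 mm, e = 18 mm
crank pin P = (r cos θ, r sin θ) = (-46.922986, 34.091545)
h = r sin θ − e = 34.091545 − 18 = 16.091545
x = r cos θ + √(L² − h²) = -46.922986 + 238.457674 = 191.534688
dx/dθ = −r sin θ − h·r cos θ/√(L² − h²) (θ in radians; h = 16.091545) = -30.925099

x = 191.5347, dx/dθ = -30.9251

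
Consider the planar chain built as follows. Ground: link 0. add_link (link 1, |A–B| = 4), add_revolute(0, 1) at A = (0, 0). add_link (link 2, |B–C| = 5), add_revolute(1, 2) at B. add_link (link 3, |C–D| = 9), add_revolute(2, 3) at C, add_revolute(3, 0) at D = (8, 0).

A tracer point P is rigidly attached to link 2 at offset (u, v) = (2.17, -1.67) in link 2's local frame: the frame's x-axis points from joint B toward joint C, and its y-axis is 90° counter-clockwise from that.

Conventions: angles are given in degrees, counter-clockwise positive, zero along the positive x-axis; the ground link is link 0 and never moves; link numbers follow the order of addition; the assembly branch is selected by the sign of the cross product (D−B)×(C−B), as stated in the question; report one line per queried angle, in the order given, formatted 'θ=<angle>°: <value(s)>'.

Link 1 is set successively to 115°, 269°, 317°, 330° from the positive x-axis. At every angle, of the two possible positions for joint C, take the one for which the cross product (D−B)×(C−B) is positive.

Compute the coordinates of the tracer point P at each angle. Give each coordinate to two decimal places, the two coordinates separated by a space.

A=(0,0), D=(8.00,0)
θ=115°: B = A + 4.00·(cos115°, sin115°) = (-1.6905, 3.6252)
θ=115°: |BD| = 10.3464
θ=115°: circle(B,5.00) ∩ circle(D,9.00): a=2.4669, h=4.3491
θ=115°:   candidates: C₊=(2.1439,6.8342) cross=44.997; C₋=(-0.9038,-1.3125) cross=-44.997
θ=115°:   branch + wants cross > 0 → take C=(2.1439,6.8342) (cross=44.997)
θ=115°: ex = (C−B)/|BC| = (0.7669,0.6418); ey = (-0.6418,0.7669)
θ=115°: P = B + 2.17·ex + -1.67·ey = (1.0454,3.7372)
θ=269°: B = A + 4.00·(cos269°, sin269°) = (-0.0698, -3.9994)
θ=269°: |BD| = 9.0065
θ=269°: circle(B,5.00) ∩ circle(D,9.00): a=1.3944, h=4.8016
θ=269°:   candidates: C₊=(-0.9526,0.9221) cross=43.246; C₋=(3.3117,-7.6825) cross=-43.246
θ=269°:   branch + wants cross > 0 → take C=(-0.9526,0.9221) (cross=43.246)
θ=269°: ex = (C−B)/|BC| = (-0.1766,0.9843); ey = (-0.9843,-0.1766)
θ=269°: P = B + 2.17·ex + -1.67·ey = (1.1908,-1.5686)
θ=317°: B = A + 4.00·(cos317°, sin317°) = (2.9254, -2.7280)
θ=317°: |BD| = 5.7614
θ=317°: circle(B,5.00) ∩ circle(D,9.00): a=-1.9793, h=4.5916
θ=317°:   candidates: C₊=(-0.9920,0.3791) cross=26.454; C₋=(3.3562,-7.7094) cross=-26.454
θ=317°:   branch + wants cross > 0 → take C=(-0.9920,0.3791) (cross=26.454)
θ=317°: ex = (C−B)/|BC| = (-0.7835,0.6214); ey = (-0.6214,-0.7835)
θ=317°: P = B + 2.17·ex + -1.67·ey = (2.2630,-0.0711)
θ=330°: B = A + 4.00·(cos330°, sin330°) = (3.4641, -2.0000)
θ=330°: |BD| = 4.9573
θ=330°: circle(B,5.00) ∩ circle(D,9.00): a=-3.1697, h=3.8669
θ=330°:   candidates: C₊=(-0.9963,0.2595) cross=19.169; C₋=(2.1240,-6.8171) cross=-19.169
θ=330°:   branch + wants cross > 0 → take C=(-0.9963,0.2595) (cross=19.169)
θ=330°: ex = (C−B)/|BC| = (-0.8921,0.4519); ey = (-0.4519,-0.8921)
θ=330°: P = B + 2.17·ex + -1.67·ey = (2.2830,0.4704)

θ=115°: 1.05 3.74
θ=269°: 1.19 -1.57
θ=317°: 2.26 -0.07
θ=330°: 2.28 0.47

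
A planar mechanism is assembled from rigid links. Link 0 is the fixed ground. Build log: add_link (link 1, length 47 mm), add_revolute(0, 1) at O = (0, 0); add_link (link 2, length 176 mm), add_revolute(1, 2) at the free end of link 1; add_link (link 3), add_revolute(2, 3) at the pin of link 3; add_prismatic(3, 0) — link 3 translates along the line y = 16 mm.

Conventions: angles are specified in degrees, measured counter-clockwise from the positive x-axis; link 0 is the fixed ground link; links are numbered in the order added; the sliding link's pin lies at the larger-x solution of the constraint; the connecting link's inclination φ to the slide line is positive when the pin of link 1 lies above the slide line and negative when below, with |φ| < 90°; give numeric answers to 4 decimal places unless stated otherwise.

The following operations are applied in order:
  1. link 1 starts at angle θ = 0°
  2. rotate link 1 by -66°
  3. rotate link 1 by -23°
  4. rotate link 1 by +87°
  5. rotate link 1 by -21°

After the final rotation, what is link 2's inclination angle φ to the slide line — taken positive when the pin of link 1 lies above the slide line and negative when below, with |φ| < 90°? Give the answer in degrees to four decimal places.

geometry: r = 47 mm, L = 176 mm, e = 16 mm; θ starts at 0°
rotate link 1 by -66°: θ ← 0° -66° = -66°
rotate link 1 by -23°: θ ← -66° -23° = -89°
rotate link 1 by +87°: θ ← -89° +87° = -2°
rotate link 1 by -21°: θ ← -2° -21° = -23°
h = r sin θ − e = -18.364363 − 16 = -34.364363
sin φ = h / L = -34.364363 / 176 = -0.19525206
φ = arcsin(-0.19525206) = -11.259449°

-11.2594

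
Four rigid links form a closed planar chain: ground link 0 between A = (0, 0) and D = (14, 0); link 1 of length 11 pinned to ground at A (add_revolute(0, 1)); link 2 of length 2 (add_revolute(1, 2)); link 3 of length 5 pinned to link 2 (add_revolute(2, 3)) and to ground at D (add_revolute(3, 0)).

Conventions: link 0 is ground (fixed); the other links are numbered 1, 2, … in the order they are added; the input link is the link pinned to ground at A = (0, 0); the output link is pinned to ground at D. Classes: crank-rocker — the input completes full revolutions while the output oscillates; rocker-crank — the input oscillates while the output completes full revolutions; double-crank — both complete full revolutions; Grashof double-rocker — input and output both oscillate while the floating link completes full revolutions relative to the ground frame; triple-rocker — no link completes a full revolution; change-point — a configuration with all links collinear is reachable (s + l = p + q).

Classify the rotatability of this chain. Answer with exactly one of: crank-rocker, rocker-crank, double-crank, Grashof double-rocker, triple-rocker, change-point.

lengths: ground=14, input=11, coupler=2, output=5
sorted: s=2 (shortest), l=14 (longest), p+q=16
s + l = 16 vs p + q = 16
s + l = p + q → change-point (collinear configuration reachable)

change-point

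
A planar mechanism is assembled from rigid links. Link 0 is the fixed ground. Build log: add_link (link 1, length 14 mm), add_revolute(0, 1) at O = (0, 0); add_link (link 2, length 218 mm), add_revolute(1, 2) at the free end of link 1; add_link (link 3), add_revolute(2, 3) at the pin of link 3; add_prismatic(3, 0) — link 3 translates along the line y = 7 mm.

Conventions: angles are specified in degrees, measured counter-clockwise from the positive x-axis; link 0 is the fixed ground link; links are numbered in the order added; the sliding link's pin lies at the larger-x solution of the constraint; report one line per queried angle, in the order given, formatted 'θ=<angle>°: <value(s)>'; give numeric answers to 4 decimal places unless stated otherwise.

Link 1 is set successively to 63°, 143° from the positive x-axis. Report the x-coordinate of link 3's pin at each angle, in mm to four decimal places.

geometry: r = 14 mm, L = 218 mm, e = 7 mm
θ=63°: crank pin P = (r cos θ, r sin θ) = (6.355867, 12.474091)
θ=63°: h = r sin θ − e = 12.474091 − 7 = 5.474091
θ=63°: x = r cos θ + √(L² − h²) = 6.355867 + 217.931261 = 224.287128
θ=143°: crank pin P = (r cos θ, r sin θ) = (-11.180897, 8.425410)
θ=143°: h = r sin θ − e = 8.425410 − 7 = 1.425410
θ=143°: x = r cos θ + √(L² − h²) = -11.180897 + 217.995340 = 206.814443

θ=63°: 224.2871
θ=143°: 206.8144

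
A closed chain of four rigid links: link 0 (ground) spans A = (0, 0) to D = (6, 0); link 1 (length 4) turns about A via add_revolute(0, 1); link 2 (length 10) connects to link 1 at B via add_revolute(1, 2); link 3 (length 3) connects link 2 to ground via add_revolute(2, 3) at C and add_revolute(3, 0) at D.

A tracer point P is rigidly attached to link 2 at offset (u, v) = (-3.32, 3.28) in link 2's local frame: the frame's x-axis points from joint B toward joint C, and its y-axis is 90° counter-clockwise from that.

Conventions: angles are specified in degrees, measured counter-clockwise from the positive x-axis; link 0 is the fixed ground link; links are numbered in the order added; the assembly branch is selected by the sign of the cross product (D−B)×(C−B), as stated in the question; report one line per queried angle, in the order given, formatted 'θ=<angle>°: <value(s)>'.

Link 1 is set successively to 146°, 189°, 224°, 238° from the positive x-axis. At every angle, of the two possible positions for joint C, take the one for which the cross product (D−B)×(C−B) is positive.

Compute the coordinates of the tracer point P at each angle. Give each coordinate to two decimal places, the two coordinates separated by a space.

A=(0,0), D=(6.00,0)
θ=146°: B = A + 4.00·(cos146°, sin146°) = (-3.3162, 2.2368)
θ=146°: |BD| = 9.5809
θ=146°: circle(B,10.00) ∩ circle(D,3.00): a=9.5395, h=2.9997
θ=146°:   candidates: C₊=(6.6600,2.9265) cross=28.740; C₋=(5.2594,-2.9071) cross=-28.740
θ=146°:   branch + wants cross > 0 → take C=(6.6600,2.9265) (cross=28.740)
θ=146°: ex = (C−B)/|BC| = (0.9976,0.0690); ey = (-0.0690,0.9976)
θ=146°: P = B + -3.32·ex + 3.28·ey = (-6.8545,5.2800)
θ=189°: B = A + 4.00·(cos189°, sin189°) = (-3.9508, -0.6257)
θ=189°: |BD| = 9.9704
θ=189°: circle(B,10.00) ∩ circle(D,3.00): a=9.5487, h=2.9702
θ=189°:   candidates: C₊=(5.3927,2.9379) cross=29.614; C₋=(5.7655,-2.9908) cross=-29.614
θ=189°:   branch + wants cross > 0 → take C=(5.3927,2.9379) (cross=29.614)
θ=189°: ex = (C−B)/|BC| = (0.9343,0.3564); ey = (-0.3564,0.9343)
θ=189°: P = B + -3.32·ex + 3.28·ey = (-8.2217,1.2558)
θ=224°: B = A + 4.00·(cos224°, sin224°) = (-2.8774, -2.7786)
θ=224°: |BD| = 9.3021
θ=224°: circle(B,10.00) ∩ circle(D,3.00): a=9.5424, h=2.9904
θ=224°:   candidates: C₊=(5.3361,2.9256) cross=27.816; C₋=(7.1226,-2.7820) cross=-27.816
θ=224°:   branch + wants cross > 0 → take C=(5.3361,2.9256) (cross=27.816)
θ=224°: ex = (C−B)/|BC| = (0.8213,0.5704); ey = (-0.5704,0.8213)
θ=224°: P = B + -3.32·ex + 3.28·ey = (-7.4752,-1.9784)
θ=238°: B = A + 4.00·(cos238°, sin238°) = (-2.1197, -3.3922)
θ=238°: |BD| = 8.7998
θ=238°: circle(B,10.00) ∩ circle(D,3.00): a=9.5705, h=2.8993
θ=238°:   candidates: C₊=(5.5935,2.9723) cross=25.513; C₋=(7.8288,-2.3781) cross=-25.513
θ=238°:   branch + wants cross > 0 → take C=(5.5935,2.9723) (cross=25.513)
θ=238°: ex = (C−B)/|BC| = (0.7713,0.6365); ey = (-0.6365,0.7713)
θ=238°: P = B + -3.32·ex + 3.28·ey = (-6.7680,-2.9753)

θ=146°: -6.85 5.28
θ=189°: -8.22 1.26
θ=224°: -7.48 -1.98
θ=238°: -6.77 -2.98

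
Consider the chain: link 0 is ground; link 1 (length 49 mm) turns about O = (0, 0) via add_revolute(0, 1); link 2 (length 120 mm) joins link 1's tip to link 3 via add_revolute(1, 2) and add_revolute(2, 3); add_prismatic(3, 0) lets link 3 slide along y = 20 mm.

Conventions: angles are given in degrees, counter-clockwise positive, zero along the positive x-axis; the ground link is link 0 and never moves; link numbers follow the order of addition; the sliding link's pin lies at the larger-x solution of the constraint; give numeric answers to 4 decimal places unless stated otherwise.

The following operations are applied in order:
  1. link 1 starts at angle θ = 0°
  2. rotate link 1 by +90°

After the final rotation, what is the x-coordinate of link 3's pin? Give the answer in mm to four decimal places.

geometry: r = 49 mm, L = 120 mm, e = 20 mm; θ starts at 0°
rotate link 1 by +90°: θ ← 0° +90° = 90°
crank pin P = (r cos θ, r sin θ) = (0.000000, 49.000000)
h = r sin θ − e = 49.000000 − 20 = 29.000000
x = r cos θ + √(L² − h²) = 0.000000 + 116.443119 = 116.443119

116.4431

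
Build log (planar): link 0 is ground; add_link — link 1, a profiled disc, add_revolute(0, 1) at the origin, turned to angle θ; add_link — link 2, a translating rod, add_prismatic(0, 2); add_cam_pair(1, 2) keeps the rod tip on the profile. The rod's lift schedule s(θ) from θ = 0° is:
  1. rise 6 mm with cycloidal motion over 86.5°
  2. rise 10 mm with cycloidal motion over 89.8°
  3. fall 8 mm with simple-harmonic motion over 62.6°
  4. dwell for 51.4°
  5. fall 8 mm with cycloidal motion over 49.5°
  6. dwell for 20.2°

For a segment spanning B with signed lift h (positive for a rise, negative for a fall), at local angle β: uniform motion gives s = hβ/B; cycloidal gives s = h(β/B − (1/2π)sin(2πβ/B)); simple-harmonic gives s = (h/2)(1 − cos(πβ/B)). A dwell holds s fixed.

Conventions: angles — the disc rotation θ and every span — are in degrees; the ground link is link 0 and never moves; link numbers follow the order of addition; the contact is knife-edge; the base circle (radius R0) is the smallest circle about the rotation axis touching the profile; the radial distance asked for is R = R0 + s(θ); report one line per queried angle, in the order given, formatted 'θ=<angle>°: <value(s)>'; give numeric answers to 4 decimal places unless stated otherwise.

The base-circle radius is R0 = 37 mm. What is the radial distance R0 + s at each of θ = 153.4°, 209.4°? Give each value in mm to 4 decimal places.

seg 1 [0°–86.5°] cycloidal, h=6: full span → s += 6 → s = 6.0000
seg 2 [86.5°–176.3°] cycloidal, h=10: θ=153.4° here. β=66.9, B=89.8. 10·(0.7450 − sin(2π·0.7450)/(2π)) = 9.0406 → s = 15.0406
seg 2 [86.5°–176.3°] cycloidal, h=10: full span → s += 10 → s = 16.0000
seg 3 [176.3°–238.9°] simple-harmonic, h=-8: θ=209.4° here. β=33.1, B=62.6. -8/2·(1 − cos(π·0.5288)) = -4.3608 → s = 11.6392
θ=153.4°: R = R0 + s = 37 + 15.0406 = 52.0406
θ=209.4°: R = R0 + s = 37 + 11.6392 = 48.6392

θ=153.4°: 52.0406
θ=209.4°: 48.6392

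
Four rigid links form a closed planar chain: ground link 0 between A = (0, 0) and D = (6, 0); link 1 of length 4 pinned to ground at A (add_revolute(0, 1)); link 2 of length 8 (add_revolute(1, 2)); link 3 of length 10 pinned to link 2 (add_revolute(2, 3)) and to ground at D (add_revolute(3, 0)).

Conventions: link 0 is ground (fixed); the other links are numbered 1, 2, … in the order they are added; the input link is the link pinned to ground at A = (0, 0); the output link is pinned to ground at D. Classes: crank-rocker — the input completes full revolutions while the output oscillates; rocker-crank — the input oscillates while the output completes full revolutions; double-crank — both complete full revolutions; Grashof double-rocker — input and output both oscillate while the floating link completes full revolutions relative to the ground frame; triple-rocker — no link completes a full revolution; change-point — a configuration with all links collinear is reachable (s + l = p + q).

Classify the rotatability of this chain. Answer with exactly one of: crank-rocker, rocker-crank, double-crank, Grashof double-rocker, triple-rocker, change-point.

lengths: ground=6, input=4, coupler=8, output=10
sorted: s=4 (shortest), l=10 (longest), p+q=14
s + l = 14 vs p + q = 14
s + l = p + q → change-point (collinear configuration reachable)

change-point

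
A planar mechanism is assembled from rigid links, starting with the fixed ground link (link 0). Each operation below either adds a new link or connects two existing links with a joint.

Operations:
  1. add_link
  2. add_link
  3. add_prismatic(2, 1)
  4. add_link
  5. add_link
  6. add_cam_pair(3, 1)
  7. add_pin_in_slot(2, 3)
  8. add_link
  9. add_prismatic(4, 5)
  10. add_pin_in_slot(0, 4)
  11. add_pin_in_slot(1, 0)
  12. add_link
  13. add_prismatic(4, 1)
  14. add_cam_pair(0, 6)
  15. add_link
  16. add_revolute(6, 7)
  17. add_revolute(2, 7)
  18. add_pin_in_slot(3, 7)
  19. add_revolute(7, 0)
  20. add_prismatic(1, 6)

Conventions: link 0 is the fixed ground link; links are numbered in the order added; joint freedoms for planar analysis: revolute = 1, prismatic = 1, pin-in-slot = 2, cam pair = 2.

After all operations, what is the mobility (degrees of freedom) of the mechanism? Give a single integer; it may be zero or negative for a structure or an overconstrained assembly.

link 0 = ground. State L|J1|J2 = 1|0|0
+link1  2|0|0
+link2  3|0|0
P(2,1) f=1→J1  3|1|0
+link3  4|1|0
+link4  5|1|0
C(3,1) f=2→J2  5|1|1
PS(2,3) f=2→J2  5|1|2
+link5  6|1|2
P(4,5) f=1→J1  6|2|2
PS(0,4) f=2→J2  6|2|3
PS(1,0) f=2→J2  6|2|4
+link6  7|2|4
P(4,1) f=1→J1  7|3|4
C(0,6) f=2→J2  7|3|5
+link7  8|3|5
R(6,7) f=1→J1  8|4|5
R(2,7) f=1→J1  8|5|5
PS(3,7) f=2→J2  8|5|6
R(7,0) f=1→J1  8|6|6
P(1,6) f=1→J1  8|7|6
M = 3(8−1)−2·7−6 = 21−14−6 = 1

M = 1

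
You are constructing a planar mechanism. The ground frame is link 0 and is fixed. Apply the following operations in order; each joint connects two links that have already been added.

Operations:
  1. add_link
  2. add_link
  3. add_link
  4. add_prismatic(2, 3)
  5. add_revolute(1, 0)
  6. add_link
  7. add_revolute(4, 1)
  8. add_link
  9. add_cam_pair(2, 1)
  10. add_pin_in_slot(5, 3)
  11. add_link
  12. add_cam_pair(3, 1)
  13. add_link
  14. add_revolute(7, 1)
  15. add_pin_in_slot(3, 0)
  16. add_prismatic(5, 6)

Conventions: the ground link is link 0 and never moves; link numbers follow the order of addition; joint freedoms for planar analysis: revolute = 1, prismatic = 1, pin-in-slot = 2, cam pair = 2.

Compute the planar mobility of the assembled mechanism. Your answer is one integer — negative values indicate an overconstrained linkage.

link 0 = ground. State L|J1|J2 = 1|0|0
+link1  2|0|0
+link2  3|0|0
+link3  4|0|0
P(2,3) f=1→J1  4|1|0
R(1,0) f=1→J1  4|2|0
+link4  5|2|0
R(4,1) f=1→J1  5|3|0
+link5  6|3|0
C(2,1) f=2→J2  6|3|1
PS(5,3) f=2→J2  6|3|2
+link6  7|3|2
C(3,1) f=2→J2  7|3|3
+link7  8|3|3
R(7,1) f=1→J1  8|4|3
PS(3,0) f=2→J2  8|4|4
P(5,6) f=1→J1  8|5|4
M = 3(8−1)−2·5−4 = 21−10−4 = 7

M = 7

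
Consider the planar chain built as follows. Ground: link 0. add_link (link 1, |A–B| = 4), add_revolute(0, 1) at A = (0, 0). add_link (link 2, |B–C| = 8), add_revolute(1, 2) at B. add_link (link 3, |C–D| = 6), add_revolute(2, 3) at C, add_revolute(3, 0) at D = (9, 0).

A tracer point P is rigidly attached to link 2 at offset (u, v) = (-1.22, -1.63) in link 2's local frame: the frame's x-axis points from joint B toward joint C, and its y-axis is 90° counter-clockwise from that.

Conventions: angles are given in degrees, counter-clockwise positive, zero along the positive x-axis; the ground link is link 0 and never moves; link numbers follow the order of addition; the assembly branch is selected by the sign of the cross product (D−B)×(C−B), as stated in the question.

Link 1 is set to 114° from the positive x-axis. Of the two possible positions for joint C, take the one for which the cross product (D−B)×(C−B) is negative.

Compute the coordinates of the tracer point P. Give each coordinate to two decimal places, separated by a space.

A=(0,0), D=(9.00,0)
B = A + 4.00·(cos114°, sin114°) = (-1.6269, 3.6542)
|BD| = 11.2377
circle(B,8.00) ∩ circle(D,6.00): a=6.8646, h=4.1081
  candidates: C₊=(6.2005,5.3069) cross=46.166; C₋=(3.5288,-2.4629) cross=-46.166
  branch - wants cross < 0 → take C=(3.5288,-2.4629) (cross=-46.166)
ex = (C−B)/|BC| = (0.6445,-0.7646); ey = (0.7646,0.6445)
P = B + -1.22·ex + -1.63·ey = (-3.6595,3.5366)

-3.66 3.54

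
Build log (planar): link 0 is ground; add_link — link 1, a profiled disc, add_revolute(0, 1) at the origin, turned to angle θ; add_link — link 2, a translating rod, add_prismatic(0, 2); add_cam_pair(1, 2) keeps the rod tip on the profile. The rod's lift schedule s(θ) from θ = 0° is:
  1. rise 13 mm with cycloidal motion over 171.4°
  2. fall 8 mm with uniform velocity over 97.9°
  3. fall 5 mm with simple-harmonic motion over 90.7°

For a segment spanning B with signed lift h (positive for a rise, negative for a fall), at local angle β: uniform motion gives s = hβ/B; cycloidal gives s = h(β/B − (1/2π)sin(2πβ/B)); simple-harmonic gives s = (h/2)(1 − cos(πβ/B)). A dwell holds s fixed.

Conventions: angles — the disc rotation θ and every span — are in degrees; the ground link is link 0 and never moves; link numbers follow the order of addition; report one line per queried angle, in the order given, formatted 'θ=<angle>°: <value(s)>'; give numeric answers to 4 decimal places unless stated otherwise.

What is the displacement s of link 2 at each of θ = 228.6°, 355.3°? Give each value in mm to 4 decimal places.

seg 1 [0°–171.4°] cycloidal, h=13: full span → s += 13 → s = 13.0000
seg 2 [171.4°–269.3°] uniform, h=-8: θ=228.6° here. β=57.2, B=97.9. -8·57.2/97.9 = -4.6742 → s = 8.3258
seg 2 [171.4°–269.3°] uniform, h=-8: full span → s += -8 → s = 5.0000
seg 3 [269.3°–360°] simple-harmonic, h=-5: θ=355.3° here. β=86, B=90.7. -5/2·(1 − cos(π·0.9482)) = -4.9669 → s = 0.0331

θ=228.6°: 8.3258
θ=355.3°: 0.0331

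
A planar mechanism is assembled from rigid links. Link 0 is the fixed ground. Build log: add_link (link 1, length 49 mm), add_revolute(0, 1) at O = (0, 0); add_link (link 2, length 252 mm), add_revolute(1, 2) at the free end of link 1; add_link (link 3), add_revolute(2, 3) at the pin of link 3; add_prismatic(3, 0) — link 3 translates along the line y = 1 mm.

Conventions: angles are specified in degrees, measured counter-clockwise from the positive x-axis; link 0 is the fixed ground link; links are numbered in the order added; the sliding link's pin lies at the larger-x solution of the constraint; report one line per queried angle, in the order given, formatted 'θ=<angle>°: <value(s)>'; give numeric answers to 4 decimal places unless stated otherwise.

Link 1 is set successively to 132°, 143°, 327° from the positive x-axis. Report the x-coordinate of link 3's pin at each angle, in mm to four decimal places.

geometry: r = 49 mm, L = 252 mm, e = 1 mm
θ=132°: crank pin P = (r cos θ, r sin θ) = (-32.787400, 36.414096)
θ=132°: h = r sin θ − e = 36.414096 − 1 = 35.414096
θ=132°: x = r cos θ + √(L² − h²) = -32.787400 + 249.499182 = 216.711782
θ=143°: crank pin P = (r cos θ, r sin θ) = (-39.133140, 29.488936)
θ=143°: h = r sin θ − e = 29.488936 − 1 = 28.488936
θ=143°: x = r cos θ + √(L² − h²) = -39.133140 + 250.384465 = 211.251325
θ=327°: crank pin P = (r cos θ, r sin θ) = (41.094858, -26.687313)
θ=327°: h = r sin θ − e = -26.687313 − 1 = -27.687313
θ=327°: x = r cos θ + √(L² − h²) = 41.094858 + 250.474375 = 291.569233

θ=132°: 216.7118
θ=143°: 211.2513
θ=327°: 291.5692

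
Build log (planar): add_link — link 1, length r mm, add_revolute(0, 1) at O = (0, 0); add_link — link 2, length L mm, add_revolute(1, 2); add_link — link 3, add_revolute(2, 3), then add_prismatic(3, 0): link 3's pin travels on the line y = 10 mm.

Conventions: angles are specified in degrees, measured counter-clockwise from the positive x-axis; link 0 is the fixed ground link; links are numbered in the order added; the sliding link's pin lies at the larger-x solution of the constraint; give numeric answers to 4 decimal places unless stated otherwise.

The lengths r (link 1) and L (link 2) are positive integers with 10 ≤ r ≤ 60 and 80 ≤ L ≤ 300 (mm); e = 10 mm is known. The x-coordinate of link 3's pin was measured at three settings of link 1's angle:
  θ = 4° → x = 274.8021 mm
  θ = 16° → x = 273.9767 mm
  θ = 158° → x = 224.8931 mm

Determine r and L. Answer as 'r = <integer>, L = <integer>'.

constraint per measurement: (x − r cos θ)² + (r sin θ − e)² = L²
subtracting the θ₁ and θ₂ equations cancels the r² and L² terms:
r = (x₁² − x₂²) / (2[(x₁cos θ₁ + e sin θ₁) − (x₂cos θ₂ + e sin θ₂)]) = 26.0007 → r = 26
L² = (x₁ − r cos θ₁)² + (r sin θ₁ − e)² = 62001.0206 → L = 249.0000 → L = 249
check at θ₃=158°: x = 224.8931 (printed 224.8931) ✓

r = 26, L = 249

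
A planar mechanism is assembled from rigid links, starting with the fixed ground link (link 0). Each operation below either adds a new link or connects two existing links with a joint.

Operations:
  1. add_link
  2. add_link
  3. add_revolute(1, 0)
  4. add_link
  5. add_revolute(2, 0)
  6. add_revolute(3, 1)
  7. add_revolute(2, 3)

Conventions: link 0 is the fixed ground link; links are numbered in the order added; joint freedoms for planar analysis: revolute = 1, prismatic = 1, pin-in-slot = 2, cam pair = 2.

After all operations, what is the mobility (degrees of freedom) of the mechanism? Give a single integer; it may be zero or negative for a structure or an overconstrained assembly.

ground; <1,0,0>
#1 <2,0,0>
#2 <3,0,0>
R:1↔0 J1 <3,1,0>
#3 <4,1,0>
R:2↔0 J1 <4,2,0>
R:3↔1 J1 <4,3,0>
R:2↔3 J1 <4,4,0>
3×3 − 2×4 − 1×0 = 1

M = 1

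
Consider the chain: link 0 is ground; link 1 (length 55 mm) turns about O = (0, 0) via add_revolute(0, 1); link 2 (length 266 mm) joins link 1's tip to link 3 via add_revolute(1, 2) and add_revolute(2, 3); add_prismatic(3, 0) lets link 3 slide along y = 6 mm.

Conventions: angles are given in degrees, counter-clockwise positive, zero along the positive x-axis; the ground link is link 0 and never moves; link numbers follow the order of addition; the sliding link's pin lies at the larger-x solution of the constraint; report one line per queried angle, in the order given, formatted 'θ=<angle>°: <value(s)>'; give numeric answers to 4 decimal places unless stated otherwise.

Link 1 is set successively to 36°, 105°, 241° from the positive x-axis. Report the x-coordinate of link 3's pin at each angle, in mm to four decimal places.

geometry: r = 55 mm, L = 266 mm, e = 6 mm
θ=36°: crank pin P = (r cos θ, r sin θ) = (44.495935, 32.328189)
θ=36°: h = r sin θ − e = 32.328189 − 6 = 26.328189
θ=36°: x = r cos θ + √(L² − h²) = 44.495935 + 264.693835 = 309.189770
θ=105°: crank pin P = (r cos θ, r sin θ) = (-14.235047, 53.125920)
θ=105°: h = r sin θ − e = 53.125920 − 6 = 47.125920
θ=105°: x = r cos θ + √(L² − h²) = -14.235047 + 261.792184 = 247.557137
θ=241°: crank pin P = (r cos θ, r sin θ) = (-26.664529, -48.104084)
θ=241°: h = r sin θ − e = -48.104084 − 6 = -54.104084
θ=241°: x = r cos θ + √(L² − h²) = -26.664529 + 260.439529 = 233.775000

θ=36°: 309.1898
θ=105°: 247.5571
θ=241°: 233.7750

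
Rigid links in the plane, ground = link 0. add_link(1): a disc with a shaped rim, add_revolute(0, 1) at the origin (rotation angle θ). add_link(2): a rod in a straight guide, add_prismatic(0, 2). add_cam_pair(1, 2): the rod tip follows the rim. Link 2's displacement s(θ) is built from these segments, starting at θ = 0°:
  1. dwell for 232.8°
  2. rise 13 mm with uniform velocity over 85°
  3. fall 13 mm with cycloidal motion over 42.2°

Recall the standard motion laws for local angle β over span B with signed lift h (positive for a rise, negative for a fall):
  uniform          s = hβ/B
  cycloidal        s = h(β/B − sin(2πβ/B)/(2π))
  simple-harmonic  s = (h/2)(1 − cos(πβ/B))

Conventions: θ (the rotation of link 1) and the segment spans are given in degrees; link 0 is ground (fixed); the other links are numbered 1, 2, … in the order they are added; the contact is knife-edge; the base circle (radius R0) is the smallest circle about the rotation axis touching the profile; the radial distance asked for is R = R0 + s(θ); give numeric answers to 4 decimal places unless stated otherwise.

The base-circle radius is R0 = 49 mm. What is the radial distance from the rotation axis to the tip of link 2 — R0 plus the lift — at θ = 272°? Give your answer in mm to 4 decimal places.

segment 1 (0° to 232.8°, dwell): s unchanged at 0.0000
θ = 272° falls in segment 2 (232.8° to 317.8°, uniform, h = 13): β = 272 − 232.8 = 39.2°, B = 85°; Δs = 13·39.2/85 = 5.9953; s = 0.0000 + 5.9953 = 5.9953
R = R0 + s = 49 + 5.9953 = 54.9953

54.9953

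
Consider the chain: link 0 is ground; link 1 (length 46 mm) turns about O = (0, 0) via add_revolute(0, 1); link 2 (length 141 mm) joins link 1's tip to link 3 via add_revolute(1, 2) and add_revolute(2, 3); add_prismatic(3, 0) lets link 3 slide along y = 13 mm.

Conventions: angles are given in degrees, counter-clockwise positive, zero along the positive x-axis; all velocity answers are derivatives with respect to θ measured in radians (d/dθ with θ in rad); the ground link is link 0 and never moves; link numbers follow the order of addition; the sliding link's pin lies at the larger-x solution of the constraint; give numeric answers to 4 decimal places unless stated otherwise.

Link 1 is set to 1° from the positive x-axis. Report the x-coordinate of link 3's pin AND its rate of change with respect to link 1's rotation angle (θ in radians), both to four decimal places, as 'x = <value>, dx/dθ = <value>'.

geometry: r = 46 mm, L = 141 mm, e = 13 mm
crank pin P = (r cos θ, r sin θ) = (45.992994, 0.802811)
h = r sin θ − e = 0.802811 − 13 = -12.197189
x = r cos θ + √(L² − h²) = 45.992994 + 140.471451 = 186.464445
dx/dθ = −r sin θ − h·r cos θ/√(L² − h²) (θ in radians; h = -12.197189) = 3.190778

x = 186.4644, dx/dθ = 3.1908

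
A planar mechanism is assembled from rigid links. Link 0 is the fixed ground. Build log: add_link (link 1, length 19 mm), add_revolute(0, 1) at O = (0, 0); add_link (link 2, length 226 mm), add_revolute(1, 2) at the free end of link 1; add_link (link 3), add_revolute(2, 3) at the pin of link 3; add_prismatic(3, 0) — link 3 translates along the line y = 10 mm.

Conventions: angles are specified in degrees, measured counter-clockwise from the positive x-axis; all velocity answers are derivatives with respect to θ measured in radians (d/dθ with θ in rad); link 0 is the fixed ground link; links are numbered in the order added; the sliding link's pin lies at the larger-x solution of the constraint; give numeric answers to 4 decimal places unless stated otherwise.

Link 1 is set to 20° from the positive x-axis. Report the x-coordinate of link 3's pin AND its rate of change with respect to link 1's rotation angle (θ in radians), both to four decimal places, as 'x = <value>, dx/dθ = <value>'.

geometry: r = 19 mm, L = 226 mm, e = 10 mm
crank pin P = (r cos θ, r sin θ) = (17.854160, 6.498383)
h = r sin θ − e = 6.498383 − 10 = -3.501617
x = r cos θ + √(L² − h²) = 17.854160 + 225.972872 = 243.827031
dx/dθ = −r sin θ − h·r cos θ/√(L² − h²) (θ in radians; h = -3.501617) = -6.221719

x = 243.8270, dx/dθ = -6.2217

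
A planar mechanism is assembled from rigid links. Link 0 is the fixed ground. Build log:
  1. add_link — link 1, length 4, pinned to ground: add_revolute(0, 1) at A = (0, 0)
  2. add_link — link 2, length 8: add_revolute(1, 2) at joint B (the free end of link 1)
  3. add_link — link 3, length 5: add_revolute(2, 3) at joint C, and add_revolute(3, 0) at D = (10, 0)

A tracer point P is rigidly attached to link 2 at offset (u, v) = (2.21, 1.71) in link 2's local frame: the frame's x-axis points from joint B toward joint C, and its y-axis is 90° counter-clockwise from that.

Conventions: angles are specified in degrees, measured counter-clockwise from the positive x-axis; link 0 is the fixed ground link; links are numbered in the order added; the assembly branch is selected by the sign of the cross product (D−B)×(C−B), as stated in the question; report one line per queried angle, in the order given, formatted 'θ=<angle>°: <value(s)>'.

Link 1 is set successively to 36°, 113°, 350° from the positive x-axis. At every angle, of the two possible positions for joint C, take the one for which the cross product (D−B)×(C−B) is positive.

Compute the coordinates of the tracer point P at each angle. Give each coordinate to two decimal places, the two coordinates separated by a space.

A=(0,0), D=(10.00,0)
θ=36°: B = A + 4.00·(cos36°, sin36°) = (3.2361, 2.3511)
θ=36°: |BD| = 7.1609
θ=36°: circle(B,8.00) ∩ circle(D,5.00): a=6.3036, h=4.9259
θ=36°:   candidates: C₊=(10.8075,4.9344) cross=35.274; C₋=(7.5729,-4.3714) cross=-35.274
θ=36°:   branch + wants cross > 0 → take C=(10.8075,4.9344) (cross=35.274)
θ=36°: ex = (C−B)/|BC| = (0.9464,0.3229); ey = (-0.3229,0.9464)
θ=36°: P = B + 2.21·ex + 1.71·ey = (4.7755,4.6832)
θ=113°: B = A + 4.00·(cos113°, sin113°) = (-1.5629, 3.6820)
θ=113°: |BD| = 12.1350
θ=113°: circle(B,8.00) ∩ circle(D,5.00): a=7.6744, h=2.2590
θ=113°:   candidates: C₊=(6.4351,3.5060) cross=27.413; C₋=(5.0643,-0.7991) cross=-27.413
θ=113°:   branch + wants cross > 0 → take C=(6.4351,3.5060) (cross=27.413)
θ=113°: ex = (C−B)/|BC| = (0.9998,-0.0220); ey = (0.0220,0.9998)
θ=113°: P = B + 2.21·ex + 1.71·ey = (0.6842,5.3430)
θ=350°: B = A + 4.00·(cos350°, sin350°) = (3.9392, -0.6946)
θ=350°: |BD| = 6.1004
θ=350°: circle(B,8.00) ∩ circle(D,5.00): a=6.2467, h=4.9979
θ=350°:   candidates: C₊=(9.5763,4.9820) cross=30.489; C₋=(10.7144,-4.9487) cross=-30.489
θ=350°:   branch + wants cross > 0 → take C=(9.5763,4.9820) (cross=30.489)
θ=350°: ex = (C−B)/|BC| = (0.7046,0.7096); ey = (-0.7096,0.7046)
θ=350°: P = B + 2.21·ex + 1.71·ey = (4.2831,2.0785)

θ=36°: 4.78 4.68
θ=113°: 0.68 5.34
θ=350°: 4.28 2.08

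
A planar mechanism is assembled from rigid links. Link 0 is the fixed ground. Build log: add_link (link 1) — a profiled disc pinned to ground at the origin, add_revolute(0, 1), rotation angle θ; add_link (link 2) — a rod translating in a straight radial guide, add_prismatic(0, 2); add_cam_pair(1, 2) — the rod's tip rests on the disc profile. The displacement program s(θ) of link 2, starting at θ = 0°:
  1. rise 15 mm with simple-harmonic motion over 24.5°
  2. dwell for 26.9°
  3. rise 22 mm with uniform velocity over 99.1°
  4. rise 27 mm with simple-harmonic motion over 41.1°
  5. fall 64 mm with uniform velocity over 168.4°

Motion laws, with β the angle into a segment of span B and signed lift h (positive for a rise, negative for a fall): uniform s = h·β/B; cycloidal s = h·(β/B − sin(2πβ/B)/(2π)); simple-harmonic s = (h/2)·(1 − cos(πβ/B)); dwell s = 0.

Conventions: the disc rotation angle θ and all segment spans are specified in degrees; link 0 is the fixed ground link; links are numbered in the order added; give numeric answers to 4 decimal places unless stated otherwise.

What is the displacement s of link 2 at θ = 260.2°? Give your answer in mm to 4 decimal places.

seg 1 [0°–24.5°] simple-harmonic, h=15: full span → s += 15 → s = 15.0000
seg 2 [24.5°–51.4°] dwell: s stays 15.0000
seg 3 [51.4°–150.5°] uniform, h=22: full span → s += 22 → s = 37.0000
seg 4 [150.5°–191.6°] simple-harmonic, h=27: full span → s += 27 → s = 64.0000
seg 5 [191.6°–360°] uniform, h=-64: θ=260.2° here. β=68.6, B=168.4. -64·68.6/168.4 = -26.0713 → s = 37.9287

37.9287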